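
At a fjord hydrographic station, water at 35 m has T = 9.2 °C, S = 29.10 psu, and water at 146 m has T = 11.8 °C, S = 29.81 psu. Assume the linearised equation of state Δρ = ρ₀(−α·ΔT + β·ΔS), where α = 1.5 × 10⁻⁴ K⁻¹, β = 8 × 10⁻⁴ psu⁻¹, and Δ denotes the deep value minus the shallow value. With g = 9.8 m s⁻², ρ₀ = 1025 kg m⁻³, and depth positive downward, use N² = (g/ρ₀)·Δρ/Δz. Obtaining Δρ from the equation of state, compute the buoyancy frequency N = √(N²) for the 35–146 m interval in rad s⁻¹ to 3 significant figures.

ΔT = +2.6 K, ΔS = +0.71 psu (deep − shallow).
Δρ/ρ₀ = −αΔT + βΔS = -3.90 × 10⁻⁴ + 5.68 × 10⁻⁴ = 1.78 × 10⁻⁴, so Δρ ≈ 0.1825 kg m⁻³.
N² = (g/ρ₀)·Δρ/Δz = g·(Δρ/ρ₀)/Δz = 9.8 × 1.78 × 10⁻⁴ / 111 = 1.5715 × 10⁻⁵ s⁻².
N = √(1.5715 × 10⁻⁵) = 3.9642 × 10⁻³ rad s⁻¹ ≈ 3.96 × 10⁻³ rad s⁻¹.

3.96 × 10⁻³ rad s⁻¹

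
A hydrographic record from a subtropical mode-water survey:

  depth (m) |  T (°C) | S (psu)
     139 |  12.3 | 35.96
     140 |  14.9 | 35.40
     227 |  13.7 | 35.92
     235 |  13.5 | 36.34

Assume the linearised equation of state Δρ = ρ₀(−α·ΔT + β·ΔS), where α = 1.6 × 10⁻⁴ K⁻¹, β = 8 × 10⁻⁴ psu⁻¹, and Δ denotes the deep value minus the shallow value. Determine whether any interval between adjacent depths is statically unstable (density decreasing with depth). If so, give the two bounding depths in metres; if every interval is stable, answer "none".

139–140 m

Evaluate Δρ/ρ₀ = −αΔT + βΔS across each adjacent pair:
  139–140 m: −αΔT+βΔS = −(1.6 × 10⁻⁴)(+2.6)+(8 × 10⁻⁴)(-0.56) = -8.6 × 10⁻⁴ → UNSTABLE
  140–227 m: −αΔT+βΔS = −(1.6 × 10⁻⁴)(-1.2)+(8 × 10⁻⁴)(+0.52) = 6.1 × 10⁻⁴ → stable
  227–235 m: −αΔT+βΔS = −(1.6 × 10⁻⁴)(-0.2)+(8 × 10⁻⁴)(+0.42) = 3.7 × 10⁻⁴ → stable
The 139–140 m interval has Δρ < 0: lighter water underlies denser water.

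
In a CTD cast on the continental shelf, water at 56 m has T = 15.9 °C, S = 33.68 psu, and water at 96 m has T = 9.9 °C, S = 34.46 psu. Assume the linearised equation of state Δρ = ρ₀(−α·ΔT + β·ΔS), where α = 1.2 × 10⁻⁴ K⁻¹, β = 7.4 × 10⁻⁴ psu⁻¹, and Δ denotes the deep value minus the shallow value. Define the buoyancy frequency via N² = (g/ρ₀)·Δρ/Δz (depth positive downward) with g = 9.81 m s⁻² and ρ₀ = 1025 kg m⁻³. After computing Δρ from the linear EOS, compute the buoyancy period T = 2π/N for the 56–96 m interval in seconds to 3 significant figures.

352 s

ΔT = -6.0 K, ΔS = +0.78 psu (deep − shallow).
Δρ/ρ₀ = −αΔT + βΔS = 7.20 × 10⁻⁴ + 5.772 × 10⁻⁴ = 1.2972 × 10⁻³, so Δρ ≈ 1.330 kg m⁻³.
N² = (g/ρ₀)·Δρ/Δz = g·(Δρ/ρ₀)/Δz = 9.81 × 1.2972 × 10⁻³ / 40 = 3.1814 × 10⁻⁴ s⁻².
N = √(3.1814 × 10⁻⁴) = 0.017836 rad s⁻¹ → T = 2π/N = 352.28 s ≈ 352 s.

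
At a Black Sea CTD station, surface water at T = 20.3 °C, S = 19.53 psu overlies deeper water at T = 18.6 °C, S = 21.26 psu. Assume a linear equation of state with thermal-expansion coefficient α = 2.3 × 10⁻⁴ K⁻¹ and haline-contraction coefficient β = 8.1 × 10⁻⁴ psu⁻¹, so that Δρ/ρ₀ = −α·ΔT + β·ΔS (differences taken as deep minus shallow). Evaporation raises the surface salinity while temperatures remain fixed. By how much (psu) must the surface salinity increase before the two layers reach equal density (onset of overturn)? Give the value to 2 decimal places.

Neutral buoyancy requires −α(T_deep − T_surf) + β(S_deep − S_surf′) = 0.
S_surf′ = S_deep − (α/β)·ΔT = 21.26 − (2.3 × 10⁻⁴/8.1 × 10⁻⁴)·(-1.7) = 21.7427 psu.
Increase required: 21.7427 − 19.53 = 2.2127 psu.

2.21 psu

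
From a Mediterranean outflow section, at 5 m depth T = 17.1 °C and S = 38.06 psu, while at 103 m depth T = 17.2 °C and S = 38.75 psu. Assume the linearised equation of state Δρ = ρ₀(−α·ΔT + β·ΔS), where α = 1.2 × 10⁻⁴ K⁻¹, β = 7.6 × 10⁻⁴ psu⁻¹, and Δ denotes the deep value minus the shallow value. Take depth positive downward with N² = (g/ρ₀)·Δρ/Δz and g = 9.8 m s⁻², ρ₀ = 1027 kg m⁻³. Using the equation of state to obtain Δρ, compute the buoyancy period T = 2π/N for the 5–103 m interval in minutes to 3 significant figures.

ΔT = +0.1 K, ΔS = +0.69 psu (deep − shallow).
Δρ/ρ₀ = −αΔT + βΔS = -1.20 × 10⁻⁵ + 5.244 × 10⁻⁴ = 5.124 × 10⁻⁴, so Δρ ≈ 0.5262 kg m⁻³.
N² = (g/ρ₀)·Δρ/Δz = g·(Δρ/ρ₀)/Δz = 9.8 × 5.124 × 10⁻⁴ / 98 = 5.1240 × 10⁻⁵ s⁻².
N = √(5.1240 × 10⁻⁵) = 7.1582 × 10⁻³ rad s⁻¹ → T = 2π/N = 877.76 s = 14.629 min ≈ 14.6 min.

14.6 min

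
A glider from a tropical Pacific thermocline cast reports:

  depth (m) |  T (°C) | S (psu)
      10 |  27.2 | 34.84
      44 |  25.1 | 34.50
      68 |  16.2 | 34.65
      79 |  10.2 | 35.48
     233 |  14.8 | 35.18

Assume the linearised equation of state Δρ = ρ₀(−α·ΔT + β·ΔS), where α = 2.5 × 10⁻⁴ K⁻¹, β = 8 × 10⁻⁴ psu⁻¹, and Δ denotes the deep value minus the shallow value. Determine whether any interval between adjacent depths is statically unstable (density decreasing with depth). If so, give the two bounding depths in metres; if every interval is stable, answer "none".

Evaluate Δρ/ρ₀ = −αΔT + βΔS across each adjacent pair:
  10–44 m: −αΔT+βΔS = −(2.5 × 10⁻⁴)(-2.1)+(8 × 10⁻⁴)(-0.34) = 2.5 × 10⁻⁴ → stable
  44–68 m: −αΔT+βΔS = −(2.5 × 10⁻⁴)(-8.9)+(8 × 10⁻⁴)(+0.15) = 2.3 × 10⁻³ → stable
  68–79 m: −αΔT+βΔS = −(2.5 × 10⁻⁴)(-6.0)+(8 × 10⁻⁴)(+0.83) = 2.2 × 10⁻³ → stable
  79–233 m: −αΔT+βΔS = −(2.5 × 10⁻⁴)(+4.6)+(8 × 10⁻⁴)(-0.30) = -1.4 × 10⁻³ → UNSTABLE
The 79–233 m interval has Δρ < 0: lighter water underlies denser water.

79–233 m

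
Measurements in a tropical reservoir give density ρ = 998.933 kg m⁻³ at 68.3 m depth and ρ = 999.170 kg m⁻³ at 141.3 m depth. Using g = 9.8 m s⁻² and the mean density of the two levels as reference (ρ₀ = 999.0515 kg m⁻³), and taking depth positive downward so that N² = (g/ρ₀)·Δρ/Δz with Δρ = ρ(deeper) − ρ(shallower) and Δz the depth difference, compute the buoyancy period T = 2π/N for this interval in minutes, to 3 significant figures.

Δρ = 999.170 − 998.933 = 0.237 kg m⁻³ over Δz = 141.3 − 68.3 = 73 m.
N² = (9.8/999.0515) × (0.237/73) = 3.1847 × 10⁻⁵ s⁻².
N = √(3.1847 × 10⁻⁵) = 5.6433 × 10⁻³ rad s⁻¹, so T = 2π/N = 1.1134 × 10³ s = 18.557 min ≈ 18.6 min.

18.6 min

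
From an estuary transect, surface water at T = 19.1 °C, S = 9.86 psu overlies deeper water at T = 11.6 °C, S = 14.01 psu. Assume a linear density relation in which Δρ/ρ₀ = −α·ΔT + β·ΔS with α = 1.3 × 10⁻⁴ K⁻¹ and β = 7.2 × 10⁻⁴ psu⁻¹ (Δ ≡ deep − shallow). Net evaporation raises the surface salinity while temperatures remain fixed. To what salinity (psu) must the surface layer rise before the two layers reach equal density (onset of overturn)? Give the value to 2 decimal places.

Neutral buoyancy requires −α(T_deep − T_surf) + β(S_deep − S_surf′) = 0.
S_surf′ = S_deep − (α/β)·ΔT = 14.01 − (1.3 × 10⁻⁴/7.2 × 10⁻⁴)·(-7.5) = 15.3642 psu.
Increase required: 15.3642 − 9.86 = 5.5042 psu.

15.36 psu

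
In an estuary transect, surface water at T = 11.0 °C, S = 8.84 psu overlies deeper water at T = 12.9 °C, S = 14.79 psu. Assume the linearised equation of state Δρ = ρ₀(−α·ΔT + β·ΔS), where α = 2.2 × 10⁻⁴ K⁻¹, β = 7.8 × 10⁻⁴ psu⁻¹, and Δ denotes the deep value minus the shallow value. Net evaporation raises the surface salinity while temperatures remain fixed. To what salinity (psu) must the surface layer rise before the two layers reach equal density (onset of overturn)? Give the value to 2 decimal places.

14.25 psu

Neutral buoyancy requires −α(T_deep − T_surf) + β(S_deep − S_surf′) = 0.
S_surf′ = S_deep − (α/β)·ΔT = 14.79 − (2.2 × 10⁻⁴/7.8 × 10⁻⁴)·(+1.9) = 14.2541 psu.
Increase required: 14.2541 − 8.84 = 5.4141 psu.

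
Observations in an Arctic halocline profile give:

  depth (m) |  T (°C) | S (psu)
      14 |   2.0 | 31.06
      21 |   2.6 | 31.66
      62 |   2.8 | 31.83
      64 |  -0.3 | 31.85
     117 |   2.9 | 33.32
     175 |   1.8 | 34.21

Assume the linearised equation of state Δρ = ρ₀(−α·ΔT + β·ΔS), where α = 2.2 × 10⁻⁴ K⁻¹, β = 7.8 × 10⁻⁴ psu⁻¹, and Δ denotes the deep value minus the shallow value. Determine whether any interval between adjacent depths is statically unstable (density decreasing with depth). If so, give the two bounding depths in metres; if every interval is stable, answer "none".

none

Evaluate Δρ/ρ₀ = −αΔT + βΔS across each adjacent pair:
  14–21 m: −αΔT+βΔS = −(2.2 × 10⁻⁴)(+0.6)+(7.8 × 10⁻⁴)(+0.60) = 3.4 × 10⁻⁴ → stable
  21–62 m: −αΔT+βΔS = −(2.2 × 10⁻⁴)(+0.2)+(7.8 × 10⁻⁴)(+0.17) = 8.9 × 10⁻⁵ → stable
  62–64 m: −αΔT+βΔS = −(2.2 × 10⁻⁴)(-3.1)+(7.8 × 10⁻⁴)(+0.02) = 7.0 × 10⁻⁴ → stable
  64–117 m: −αΔT+βΔS = −(2.2 × 10⁻⁴)(+3.2)+(7.8 × 10⁻⁴)(+1.47) = 4.4 × 10⁻⁴ → stable
  117–175 m: −αΔT+βΔS = −(2.2 × 10⁻⁴)(-1.1)+(7.8 × 10⁻⁴)(+0.89) = 9.4 × 10⁻⁴ → stable
Every interval has Δρ > 0: the column is stably stratified throughout.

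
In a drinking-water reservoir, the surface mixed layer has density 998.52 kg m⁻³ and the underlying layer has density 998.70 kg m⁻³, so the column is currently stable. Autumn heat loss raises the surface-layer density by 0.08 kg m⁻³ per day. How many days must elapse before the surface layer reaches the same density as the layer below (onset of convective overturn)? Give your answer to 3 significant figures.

2.25 days

Density deficit of the surface layer: 998.70 − 998.52 = 0.18 kg m⁻³.
Required change = 0.18 / 0.08 = 2.25 days.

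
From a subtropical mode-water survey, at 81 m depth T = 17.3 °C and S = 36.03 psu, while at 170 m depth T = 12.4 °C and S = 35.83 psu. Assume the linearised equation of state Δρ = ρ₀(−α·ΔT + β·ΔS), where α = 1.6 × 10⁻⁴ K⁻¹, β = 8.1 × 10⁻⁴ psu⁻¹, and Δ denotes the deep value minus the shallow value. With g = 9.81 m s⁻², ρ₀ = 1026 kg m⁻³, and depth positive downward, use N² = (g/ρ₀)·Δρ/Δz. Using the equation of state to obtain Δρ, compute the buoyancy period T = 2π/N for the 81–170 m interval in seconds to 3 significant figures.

ΔT = -4.9 K, ΔS = -0.20 psu (deep − shallow).
Δρ/ρ₀ = −αΔT + βΔS = 7.84 × 10⁻⁴ − 1.62 × 10⁻⁴ = 6.22 × 10⁻⁴, so Δρ ≈ 0.6382 kg m⁻³.
N² = (g/ρ₀)·Δρ/Δz = g·(Δρ/ρ₀)/Δz = 9.81 × 6.22 × 10⁻⁴ / 89 = 6.8560 × 10⁻⁵ s⁻².
N = √(6.8560 × 10⁻⁵) = 8.2801 × 10⁻³ rad s⁻¹ → T = 2π/N = 758.83 s ≈ 759 s.

759 s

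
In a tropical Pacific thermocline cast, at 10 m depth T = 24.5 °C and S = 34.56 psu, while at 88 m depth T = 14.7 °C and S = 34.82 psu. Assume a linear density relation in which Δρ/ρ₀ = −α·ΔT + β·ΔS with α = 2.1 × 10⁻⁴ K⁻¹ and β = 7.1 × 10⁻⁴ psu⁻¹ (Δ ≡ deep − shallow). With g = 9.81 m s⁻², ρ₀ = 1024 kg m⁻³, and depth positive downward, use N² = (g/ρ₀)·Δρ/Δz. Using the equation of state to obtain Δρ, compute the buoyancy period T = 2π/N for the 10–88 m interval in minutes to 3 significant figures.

6.24 min

ΔT = -9.8 K, ΔS = +0.26 psu (deep − shallow).
Δρ/ρ₀ = −αΔT + βΔS = 2.058 × 10⁻³ + 1.846 × 10⁻⁴ = 2.2426 × 10⁻³, so Δρ ≈ 2.296 kg m⁻³.
N² = (g/ρ₀)·Δρ/Δz = g·(Δρ/ρ₀)/Δz = 9.81 × 2.2426 × 10⁻³ / 78 = 2.8205 × 10⁻⁴ s⁻².
N = √(2.8205 × 10⁻⁴) = 0.016794 rad s⁻¹ → T = 2π/N = 374.13 s = 6.2355 min ≈ 6.24 min.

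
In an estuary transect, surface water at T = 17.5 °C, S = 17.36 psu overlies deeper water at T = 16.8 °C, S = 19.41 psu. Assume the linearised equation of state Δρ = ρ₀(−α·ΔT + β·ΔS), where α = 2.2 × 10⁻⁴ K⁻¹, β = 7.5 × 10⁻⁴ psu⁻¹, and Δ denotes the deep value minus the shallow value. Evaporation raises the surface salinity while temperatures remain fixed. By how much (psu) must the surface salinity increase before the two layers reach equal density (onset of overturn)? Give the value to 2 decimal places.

2.26 psu

Neutral buoyancy requires −α(T_deep − T_surf) + β(S_deep − S_surf′) = 0.
S_surf′ = S_deep − (α/β)·ΔT = 19.41 − (2.2 × 10⁻⁴/7.5 × 10⁻⁴)·(-0.7) = 19.6153 psu.
Increase required: 19.6153 − 17.36 = 2.2553 psu.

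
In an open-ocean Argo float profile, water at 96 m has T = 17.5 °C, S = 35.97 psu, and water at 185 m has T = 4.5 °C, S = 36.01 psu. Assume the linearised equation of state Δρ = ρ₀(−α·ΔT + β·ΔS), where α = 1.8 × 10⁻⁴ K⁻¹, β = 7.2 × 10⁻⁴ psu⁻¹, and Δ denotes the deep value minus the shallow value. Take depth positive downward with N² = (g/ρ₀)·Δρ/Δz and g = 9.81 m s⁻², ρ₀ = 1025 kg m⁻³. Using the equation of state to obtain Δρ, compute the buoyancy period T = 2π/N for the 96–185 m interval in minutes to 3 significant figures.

ΔT = -13.0 K, ΔS = +0.04 psu (deep − shallow).
Δρ/ρ₀ = −αΔT + βΔS = 2.34 × 10⁻³ + 2.88 × 10⁻⁵ = 2.3688 × 10⁻³, so Δρ ≈ 2.428 kg m⁻³.
N² = (g/ρ₀)·Δρ/Δz = g·(Δρ/ρ₀)/Δz = 9.81 × 2.3688 × 10⁻³ / 89 = 2.6110 × 10⁻⁴ s⁻².
N = √(2.6110 × 10⁻⁴) = 0.016159 rad s⁻¹ → T = 2π/N = 388.84 s = 6.4807 min ≈ 6.48 min.

6.48 min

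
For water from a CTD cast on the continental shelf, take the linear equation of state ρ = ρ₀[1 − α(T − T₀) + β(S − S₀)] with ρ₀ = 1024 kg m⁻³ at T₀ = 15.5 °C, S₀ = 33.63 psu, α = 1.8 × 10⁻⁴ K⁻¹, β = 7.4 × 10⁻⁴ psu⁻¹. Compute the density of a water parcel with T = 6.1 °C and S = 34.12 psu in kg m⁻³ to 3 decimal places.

T − T₀ = -9.4 K, S − S₀ = +0.49 psu.
Bracket = 1 − α·(-9.4) + β·(+0.49) = 1 + (2.0546 × 10⁻³) = 1.0020546.
ρ = 1024 × 1.0020546 = 1026.104 kg m⁻³.

1026.104 kg m⁻³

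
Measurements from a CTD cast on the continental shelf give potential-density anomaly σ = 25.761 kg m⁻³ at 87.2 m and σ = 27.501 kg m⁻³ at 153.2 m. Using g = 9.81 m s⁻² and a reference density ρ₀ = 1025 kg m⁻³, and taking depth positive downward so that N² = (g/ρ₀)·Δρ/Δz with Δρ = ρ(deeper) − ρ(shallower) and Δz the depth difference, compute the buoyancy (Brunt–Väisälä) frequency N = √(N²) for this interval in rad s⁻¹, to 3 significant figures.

Δρ = 1027.501 − 1025.761 = 1.740 kg m⁻³ over Δz = 153.2 − 87.2 = 66 m.
N² = (9.81/1025) × (1.740/66) = 2.5232 × 10⁻⁴ s⁻².
N = √(2.5232 × 10⁻⁴) = 0.015885 rad s⁻¹ ≈ 0.0159 rad s⁻¹.
A positive N² confirms static stability across the interval.

0.0159 rad s⁻¹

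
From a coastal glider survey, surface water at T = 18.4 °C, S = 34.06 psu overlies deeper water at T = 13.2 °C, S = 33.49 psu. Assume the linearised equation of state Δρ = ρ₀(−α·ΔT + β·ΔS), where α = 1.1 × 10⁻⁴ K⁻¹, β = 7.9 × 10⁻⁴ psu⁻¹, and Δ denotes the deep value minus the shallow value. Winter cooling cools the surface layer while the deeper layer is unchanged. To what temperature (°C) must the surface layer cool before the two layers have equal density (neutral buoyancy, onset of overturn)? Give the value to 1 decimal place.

Neutral buoyancy requires Δρ = 0, i.e. −α(T_deep − T_surf′) + β(S_deep − S_surf) = 0.
T_surf′ = T_deep − (β/α)·ΔS = 13.2 − (7.9 × 10⁻⁴/1.1 × 10⁻⁴)·(-0.57) = 17.294 °C.
Cooling required: 18.4 − (17.294) = 1.106 °C.

17.3 °C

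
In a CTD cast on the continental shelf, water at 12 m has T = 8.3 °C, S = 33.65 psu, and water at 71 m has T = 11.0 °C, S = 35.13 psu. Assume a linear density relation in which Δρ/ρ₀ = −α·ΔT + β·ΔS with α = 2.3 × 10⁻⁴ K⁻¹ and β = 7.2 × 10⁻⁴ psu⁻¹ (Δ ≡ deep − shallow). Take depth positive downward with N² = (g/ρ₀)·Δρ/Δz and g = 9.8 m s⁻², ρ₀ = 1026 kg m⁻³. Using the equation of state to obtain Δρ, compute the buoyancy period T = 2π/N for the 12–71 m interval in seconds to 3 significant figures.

731 s

ΔT = +2.7 K, ΔS = +1.48 psu (deep − shallow).
Δρ/ρ₀ = −αΔT + βΔS = -6.21 × 10⁻⁴ + 1.0656 × 10⁻³ = 4.446 × 10⁻⁴, so Δρ ≈ 0.4562 kg m⁻³.
N² = (g/ρ₀)·Δρ/Δz = g·(Δρ/ρ₀)/Δz = 9.8 × 4.446 × 10⁻⁴ / 59 = 7.3849 × 10⁻⁵ s⁻².
N = √(7.3849 × 10⁻⁵) = 8.5935 × 10⁻³ rad s⁻¹ → T = 2π/N = 731.16 s ≈ 731 s.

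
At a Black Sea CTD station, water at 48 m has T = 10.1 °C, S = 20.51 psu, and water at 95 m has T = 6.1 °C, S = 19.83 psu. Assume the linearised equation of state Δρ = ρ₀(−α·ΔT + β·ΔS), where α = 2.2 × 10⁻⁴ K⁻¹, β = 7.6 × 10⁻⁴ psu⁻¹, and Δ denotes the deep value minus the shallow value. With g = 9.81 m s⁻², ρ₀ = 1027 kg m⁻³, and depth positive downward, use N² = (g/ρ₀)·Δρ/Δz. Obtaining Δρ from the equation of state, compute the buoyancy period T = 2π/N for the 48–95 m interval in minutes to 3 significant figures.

12.0 min

ΔT = -4.0 K, ΔS = -0.68 psu (deep − shallow).
Δρ/ρ₀ = −αΔT + βΔS = 8.80 × 10⁻⁴ − 5.168 × 10⁻⁴ = 3.632 × 10⁻⁴, so Δρ ≈ 0.3730 kg m⁻³.
N² = (g/ρ₀)·Δρ/Δz = g·(Δρ/ρ₀)/Δz = 9.81 × 3.632 × 10⁻⁴ / 47 = 7.5808 × 10⁻⁵ s⁻².
N = √(7.5808 × 10⁻⁵) = 8.7068 × 10⁻³ rad s⁻¹ → T = 2π/N = 721.64 s = 12.027 min ≈ 12.0 min.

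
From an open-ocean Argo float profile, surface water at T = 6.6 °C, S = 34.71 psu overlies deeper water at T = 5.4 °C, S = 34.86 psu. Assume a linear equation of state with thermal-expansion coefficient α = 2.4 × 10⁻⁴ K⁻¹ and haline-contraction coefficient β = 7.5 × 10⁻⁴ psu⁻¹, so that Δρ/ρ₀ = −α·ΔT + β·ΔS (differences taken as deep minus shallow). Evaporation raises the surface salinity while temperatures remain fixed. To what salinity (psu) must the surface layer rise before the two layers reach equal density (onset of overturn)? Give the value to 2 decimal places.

Neutral buoyancy requires −α(T_deep − T_surf) + β(S_deep − S_surf′) = 0.
S_surf′ = S_deep − (α/β)·ΔT = 34.86 − (2.4 × 10⁻⁴/7.5 × 10⁻⁴)·(-1.2) = 35.2440 psu.
Increase required: 35.2440 − 34.71 = 0.5340 psu.

35.24 psu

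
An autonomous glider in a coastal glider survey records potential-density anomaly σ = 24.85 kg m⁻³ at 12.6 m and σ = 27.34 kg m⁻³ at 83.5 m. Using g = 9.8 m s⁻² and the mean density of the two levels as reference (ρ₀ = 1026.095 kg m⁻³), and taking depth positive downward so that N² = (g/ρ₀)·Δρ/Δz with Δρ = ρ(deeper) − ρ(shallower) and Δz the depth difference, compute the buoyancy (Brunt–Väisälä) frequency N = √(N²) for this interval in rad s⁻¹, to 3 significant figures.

0.0183 rad s⁻¹

Δρ = 1027.34 − 1024.85 = 2.49 kg m⁻³ over Δz = 83.5 − 12.6 = 70.9 m.
N² = (9.8/1026.095) × (2.49/70.9) = 3.3542 × 10⁻⁴ s⁻².
N = √(3.3542 × 10⁻⁴) = 0.018314 rad s⁻¹ ≈ 0.0183 rad s⁻¹.
Since Δρ > 0 the layer is stably stratified.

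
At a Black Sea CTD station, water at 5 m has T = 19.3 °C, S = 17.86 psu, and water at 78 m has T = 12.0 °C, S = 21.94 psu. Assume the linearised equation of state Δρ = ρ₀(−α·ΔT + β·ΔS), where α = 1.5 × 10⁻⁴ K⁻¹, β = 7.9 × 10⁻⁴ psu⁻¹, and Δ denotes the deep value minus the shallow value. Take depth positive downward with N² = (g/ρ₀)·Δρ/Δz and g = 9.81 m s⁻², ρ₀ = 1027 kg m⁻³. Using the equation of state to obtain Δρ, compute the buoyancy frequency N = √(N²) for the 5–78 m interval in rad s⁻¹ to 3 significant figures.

0.0241 rad s⁻¹

ΔT = -7.3 K, ΔS = +4.08 psu (deep − shallow).
Δρ/ρ₀ = −αΔT + βΔS = 1.095 × 10⁻³ + 3.2232 × 10⁻³ = 4.3182 × 10⁻³, so Δρ ≈ 4.435 kg m⁻³.
N² = (g/ρ₀)·Δρ/Δz = g·(Δρ/ρ₀)/Δz = 9.81 × 4.3182 × 10⁻³ / 73 = 5.8030 × 10⁻⁴ s⁻².
N = √(5.8030 × 10⁻⁴) = 0.024089 rad s⁻¹ ≈ 0.0241 rad s⁻¹.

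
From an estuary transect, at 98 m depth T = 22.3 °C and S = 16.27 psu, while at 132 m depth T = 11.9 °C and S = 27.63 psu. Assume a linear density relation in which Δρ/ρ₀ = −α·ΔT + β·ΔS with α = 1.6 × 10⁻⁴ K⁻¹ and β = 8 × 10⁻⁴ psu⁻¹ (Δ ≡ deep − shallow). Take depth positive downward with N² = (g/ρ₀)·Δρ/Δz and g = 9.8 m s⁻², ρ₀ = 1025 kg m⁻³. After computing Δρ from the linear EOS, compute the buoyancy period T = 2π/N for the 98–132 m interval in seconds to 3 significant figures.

ΔT = -10.4 K, ΔS = +11.36 psu (deep − shallow).
Δρ/ρ₀ = −αΔT + βΔS = 1.664 × 10⁻³ + 9.088 × 10⁻³ = 0.010752, so Δρ ≈ 11.02 kg m⁻³.
N² = (g/ρ₀)·Δρ/Δz = g·(Δρ/ρ₀)/Δz = 9.8 × 0.010752 / 34 = 3.0991 × 10⁻³ s⁻².
N = √(3.0991 × 10⁻³) = 0.055670 rad s⁻¹ → T = 2π/N = 112.86 s ≈ 113 s.

113 s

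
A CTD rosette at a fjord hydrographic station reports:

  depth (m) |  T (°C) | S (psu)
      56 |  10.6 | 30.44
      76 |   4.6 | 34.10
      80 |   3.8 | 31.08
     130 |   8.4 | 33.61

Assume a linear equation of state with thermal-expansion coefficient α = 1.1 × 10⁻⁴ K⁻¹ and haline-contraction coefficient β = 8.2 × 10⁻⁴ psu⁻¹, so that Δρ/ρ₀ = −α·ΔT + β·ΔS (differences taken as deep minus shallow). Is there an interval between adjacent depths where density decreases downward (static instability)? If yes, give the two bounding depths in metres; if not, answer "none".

Evaluate Δρ/ρ₀ = −αΔT + βΔS across each adjacent pair:
  56–76 m: −αΔT+βΔS = −(1.1 × 10⁻⁴)(-6.0)+(8.2 × 10⁻⁴)(+3.66) = 3.7 × 10⁻³ → stable
  76–80 m: −αΔT+βΔS = −(1.1 × 10⁻⁴)(-0.8)+(8.2 × 10⁻⁴)(-3.02) = -2.4 × 10⁻³ → UNSTABLE
  80–130 m: −αΔT+βΔS = −(1.1 × 10⁻⁴)(+4.6)+(8.2 × 10⁻⁴)(+2.53) = 1.6 × 10⁻³ → stable
The 76–80 m interval has Δρ < 0: lighter water underlies denser water.

76–80 m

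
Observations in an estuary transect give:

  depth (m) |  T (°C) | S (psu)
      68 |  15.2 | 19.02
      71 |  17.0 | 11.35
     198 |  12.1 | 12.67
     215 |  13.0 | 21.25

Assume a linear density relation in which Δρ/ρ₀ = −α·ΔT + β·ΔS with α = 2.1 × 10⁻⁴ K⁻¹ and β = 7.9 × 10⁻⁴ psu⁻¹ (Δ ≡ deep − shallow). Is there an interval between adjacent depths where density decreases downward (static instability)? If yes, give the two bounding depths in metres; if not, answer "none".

Evaluate Δρ/ρ₀ = −αΔT + βΔS across each adjacent pair:
  68–71 m: −αΔT+βΔS = −(2.1 × 10⁻⁴)(+1.8)+(7.9 × 10⁻⁴)(-7.67) = -6.4 × 10⁻³ → UNSTABLE
  71–198 m: −αΔT+βΔS = −(2.1 × 10⁻⁴)(-4.9)+(7.9 × 10⁻⁴)(+1.32) = 2.1 × 10⁻³ → stable
  198–215 m: −αΔT+βΔS = −(2.1 × 10⁻⁴)(+0.9)+(7.9 × 10⁻⁴)(+8.58) = 6.6 × 10⁻³ → stable
The 68–71 m interval has Δρ < 0: lighter water underlies denser water.

68–71 m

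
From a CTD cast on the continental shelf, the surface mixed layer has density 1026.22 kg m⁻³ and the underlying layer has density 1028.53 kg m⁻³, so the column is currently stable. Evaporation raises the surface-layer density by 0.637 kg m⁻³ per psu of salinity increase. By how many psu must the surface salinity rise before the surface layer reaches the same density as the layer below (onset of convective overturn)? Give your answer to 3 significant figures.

Density deficit of the surface layer: 1028.53 − 1026.22 = 2.31 kg m⁻³.
Required change = 2.31 / 0.637 = 3.63 psu.

3.63 psu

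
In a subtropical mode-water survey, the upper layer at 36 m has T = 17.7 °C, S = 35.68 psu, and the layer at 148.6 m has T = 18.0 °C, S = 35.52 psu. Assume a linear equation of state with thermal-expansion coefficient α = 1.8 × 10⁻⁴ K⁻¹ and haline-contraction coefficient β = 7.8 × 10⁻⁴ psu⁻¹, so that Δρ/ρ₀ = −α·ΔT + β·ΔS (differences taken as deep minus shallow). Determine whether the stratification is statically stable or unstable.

ΔT = 18.0 − 17.7 = +0.3 K and ΔS = 35.52 − 35.68 = -0.16 psu (deep − shallow).
−αΔT = -5.40 × 10⁻⁵; βΔS = -1.248 × 10⁻⁴; sum Δρ/ρ₀ = -1.788 × 10⁻⁴.
Δρ/ρ₀ < 0, so Δρ < 0: deeper water is lighter → statically unstable; the column would overturn.

unstable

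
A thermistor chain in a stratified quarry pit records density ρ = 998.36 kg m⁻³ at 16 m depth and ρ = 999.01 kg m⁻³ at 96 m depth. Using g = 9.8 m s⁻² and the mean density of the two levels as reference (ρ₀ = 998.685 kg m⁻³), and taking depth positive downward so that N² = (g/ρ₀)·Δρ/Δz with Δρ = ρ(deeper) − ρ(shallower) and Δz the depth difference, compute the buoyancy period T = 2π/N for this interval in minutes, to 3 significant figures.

Δρ = 999.01 − 998.36 = 0.65 kg m⁻³ over Δz = 96 − 16 = 80 m.
N² = (9.8/998.685) × (0.65/80) = 7.9730 × 10⁻⁵ s⁻².
N = √(7.9730 × 10⁻⁵) = 8.9292 × 10⁻³ rad s⁻¹, so T = 2π/N = 703.67 s = 11.728 min ≈ 11.7 min.

11.7 min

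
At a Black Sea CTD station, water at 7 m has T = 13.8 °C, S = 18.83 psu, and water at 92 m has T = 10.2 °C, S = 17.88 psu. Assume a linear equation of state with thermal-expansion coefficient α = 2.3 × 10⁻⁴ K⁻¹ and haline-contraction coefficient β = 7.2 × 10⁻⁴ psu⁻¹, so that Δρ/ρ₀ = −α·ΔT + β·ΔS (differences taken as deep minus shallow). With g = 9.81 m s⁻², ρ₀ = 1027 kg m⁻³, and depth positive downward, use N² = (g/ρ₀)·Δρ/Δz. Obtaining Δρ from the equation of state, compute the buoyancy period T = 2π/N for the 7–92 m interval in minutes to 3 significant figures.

25.7 min

ΔT = -3.6 K, ΔS = -0.95 psu (deep − shallow).
Δρ/ρ₀ = −αΔT + βΔS = 8.28 × 10⁻⁴ − 6.84 × 10⁻⁴ = 1.44 × 10⁻⁴, so Δρ ≈ 0.1479 kg m⁻³.
N² = (g/ρ₀)·Δρ/Δz = g·(Δρ/ρ₀)/Δz = 9.81 × 1.44 × 10⁻⁴ / 85 = 1.6619 × 10⁻⁵ s⁻².
N = √(1.6619 × 10⁻⁵) = 4.0766 × 10⁻³ rad s⁻¹ → T = 2π/N = 1.5413 × 10³ s = 25.688 min ≈ 25.7 min.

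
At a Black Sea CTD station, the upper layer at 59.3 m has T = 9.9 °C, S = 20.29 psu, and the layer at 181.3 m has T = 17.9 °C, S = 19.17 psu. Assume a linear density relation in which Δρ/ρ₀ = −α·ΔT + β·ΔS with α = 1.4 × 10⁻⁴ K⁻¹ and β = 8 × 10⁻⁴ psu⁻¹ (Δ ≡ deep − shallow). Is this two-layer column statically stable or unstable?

unstable

ΔT = 17.9 − 9.9 = +8.0 K and ΔS = 19.17 − 20.29 = -1.12 psu (deep − shallow).
−αΔT = -1.12 × 10⁻³; βΔS = -8.96 × 10⁻⁴; sum Δρ/ρ₀ = -2.016 × 10⁻³.
Δρ/ρ₀ < 0, so Δρ < 0: deeper water is lighter → statically unstable; the column would overturn.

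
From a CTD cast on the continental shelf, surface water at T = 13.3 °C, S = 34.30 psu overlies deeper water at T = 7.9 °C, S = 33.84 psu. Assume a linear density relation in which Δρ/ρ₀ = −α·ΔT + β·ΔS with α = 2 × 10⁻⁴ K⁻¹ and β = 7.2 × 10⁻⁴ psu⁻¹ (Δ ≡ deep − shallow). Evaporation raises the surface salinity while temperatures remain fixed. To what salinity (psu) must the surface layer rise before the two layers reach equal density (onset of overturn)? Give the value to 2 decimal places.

Neutral buoyancy requires −α(T_deep − T_surf) + β(S_deep − S_surf′) = 0.
S_surf′ = S_deep − (α/β)·ΔT = 33.84 − (2 × 10⁻⁴/7.2 × 10⁻⁴)·(-5.4) = 35.3400 psu.
Increase required: 35.3400 − 34.30 = 1.0400 psu.

35.34 psu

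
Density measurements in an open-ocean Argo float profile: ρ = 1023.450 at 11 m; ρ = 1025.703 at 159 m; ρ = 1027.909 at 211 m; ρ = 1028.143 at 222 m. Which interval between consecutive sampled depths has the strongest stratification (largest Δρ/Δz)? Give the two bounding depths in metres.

159–211 m

Compute the density gradient over each adjacent pair:
  11–159 m: Δρ/Δz = 2.253/148 = 0.015 kg m⁻⁴
  159–211 m: Δρ/Δz = 2.206/52 = 0.042 kg m⁻⁴
  211–222 m: Δρ/Δz = 0.234/11 = 0.021 kg m⁻⁴
The largest gradient is in the 159–211 m interval — the pycnocline.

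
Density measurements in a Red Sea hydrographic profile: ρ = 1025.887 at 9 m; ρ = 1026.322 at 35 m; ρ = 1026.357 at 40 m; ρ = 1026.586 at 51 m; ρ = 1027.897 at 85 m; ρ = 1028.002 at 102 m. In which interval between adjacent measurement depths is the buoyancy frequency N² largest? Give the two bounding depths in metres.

51–85 m

Compute the density gradient over each adjacent pair:
  9–35 m: Δρ/Δz = 0.435/26 = 0.017 kg m⁻⁴
  35–40 m: Δρ/Δz = 0.035/5 = 7.0 × 10⁻³ kg m⁻⁴
  40–51 m: Δρ/Δz = 0.229/11 = 0.021 kg m⁻⁴
  51–85 m: Δρ/Δz = 1.311/34 = 0.039 kg m⁻⁴
  85–102 m: Δρ/Δz = 0.105/17 = 6.2 × 10⁻³ kg m⁻⁴
The largest gradient is in the 51–85 m interval — the pycnocline.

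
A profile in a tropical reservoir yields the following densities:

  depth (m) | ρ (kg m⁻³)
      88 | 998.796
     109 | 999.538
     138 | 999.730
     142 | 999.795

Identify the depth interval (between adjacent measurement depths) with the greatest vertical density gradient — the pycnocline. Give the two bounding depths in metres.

Compute the density gradient over each adjacent pair:
  88–109 m: Δρ/Δz = 0.742/21 = 0.035 kg m⁻⁴
  109–138 m: Δρ/Δz = 0.192/29 = 6.6 × 10⁻³ kg m⁻⁴
  138–142 m: Δρ/Δz = 0.065/4 = 0.016 kg m⁻⁴
The largest gradient is in the 88–109 m interval — the pycnocline.

88–109 m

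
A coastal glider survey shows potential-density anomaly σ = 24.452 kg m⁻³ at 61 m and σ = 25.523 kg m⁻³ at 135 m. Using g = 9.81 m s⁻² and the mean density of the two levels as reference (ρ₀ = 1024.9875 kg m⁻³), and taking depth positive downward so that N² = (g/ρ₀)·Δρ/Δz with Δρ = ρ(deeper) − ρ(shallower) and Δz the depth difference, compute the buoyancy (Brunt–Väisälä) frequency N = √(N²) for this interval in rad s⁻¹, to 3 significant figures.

0.0118 rad s⁻¹

Δρ = 1025.523 − 1024.452 = 1.071 kg m⁻³ over Δz = 135 − 61 = 74 m.
N² = (9.81/1024.9875) × (1.071/74) = 1.3852 × 10⁻⁴ s⁻².
N = √(1.3852 × 10⁻⁴) = 0.011769 rad s⁻¹ ≈ 0.0118 rad s⁻¹.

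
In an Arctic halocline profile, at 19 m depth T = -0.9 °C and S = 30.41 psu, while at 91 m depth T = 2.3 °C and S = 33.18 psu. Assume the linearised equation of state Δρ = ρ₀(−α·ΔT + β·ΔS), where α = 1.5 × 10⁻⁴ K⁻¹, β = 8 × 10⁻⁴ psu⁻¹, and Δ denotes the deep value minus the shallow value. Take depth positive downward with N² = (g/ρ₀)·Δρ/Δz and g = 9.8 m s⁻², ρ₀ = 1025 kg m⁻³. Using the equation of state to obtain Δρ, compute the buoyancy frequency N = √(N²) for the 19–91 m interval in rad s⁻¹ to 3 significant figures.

ΔT = +3.2 K, ΔS = +2.77 psu (deep − shallow).
Δρ/ρ₀ = −αΔT + βΔS = -4.80 × 10⁻⁴ + 2.216 × 10⁻³ = 1.736 × 10⁻³, so Δρ ≈ 1.779 kg m⁻³.
N² = (g/ρ₀)·Δρ/Δz = g·(Δρ/ρ₀)/Δz = 9.8 × 1.736 × 10⁻³ / 72 = 2.3629 × 10⁻⁴ s⁻².
N = √(2.3629 × 10⁻⁴) = 0.015372 rad s⁻¹ ≈ 0.0154 rad s⁻¹.

0.0154 rad s⁻¹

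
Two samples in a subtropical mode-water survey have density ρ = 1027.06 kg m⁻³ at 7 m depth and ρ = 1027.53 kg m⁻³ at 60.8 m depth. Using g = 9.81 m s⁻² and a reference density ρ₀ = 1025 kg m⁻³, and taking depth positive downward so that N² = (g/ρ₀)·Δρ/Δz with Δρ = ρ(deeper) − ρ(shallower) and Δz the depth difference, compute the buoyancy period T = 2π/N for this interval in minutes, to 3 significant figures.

Δρ = 1027.53 − 1027.06 = 0.47 kg m⁻³ over Δz = 60.8 − 7 = 53.8 m.
N² = (9.81/1025) × (0.47/53.8) = 8.3610 × 10⁻⁵ s⁻².
N = √(8.3610 × 10⁻⁵) = 9.1439 × 10⁻³ rad s⁻¹, so T = 2π/N = 687.15 s = 11.452 min ≈ 11.5 min.

11.5 min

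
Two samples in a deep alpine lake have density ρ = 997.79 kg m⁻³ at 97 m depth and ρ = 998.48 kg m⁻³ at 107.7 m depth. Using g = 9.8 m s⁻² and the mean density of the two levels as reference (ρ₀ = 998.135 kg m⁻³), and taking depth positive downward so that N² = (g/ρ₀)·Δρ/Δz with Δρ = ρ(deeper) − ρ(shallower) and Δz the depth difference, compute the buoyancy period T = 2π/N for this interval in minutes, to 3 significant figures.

4.16 min

Δρ = 998.48 − 997.79 = 0.69 kg m⁻³ over Δz = 107.7 − 97 = 10.7 m.
N² = (9.8/998.135) × (0.69/10.7) = 6.3314 × 10⁻⁴ s⁻².
N = √(6.3314 × 10⁻⁴) = 0.025162 rad s⁻¹, so T = 2π/N = 249.71 s = 4.1618 min ≈ 4.16 min.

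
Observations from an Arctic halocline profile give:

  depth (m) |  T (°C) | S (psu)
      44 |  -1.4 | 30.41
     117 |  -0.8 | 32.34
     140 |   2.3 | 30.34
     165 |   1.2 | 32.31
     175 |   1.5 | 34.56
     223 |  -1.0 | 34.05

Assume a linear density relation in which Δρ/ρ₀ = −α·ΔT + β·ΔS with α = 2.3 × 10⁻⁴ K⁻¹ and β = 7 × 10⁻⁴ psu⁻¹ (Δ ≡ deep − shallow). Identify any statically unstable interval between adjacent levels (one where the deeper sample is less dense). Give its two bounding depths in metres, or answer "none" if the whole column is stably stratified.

Evaluate Δρ/ρ₀ = −αΔT + βΔS across each adjacent pair:
  44–117 m: −αΔT+βΔS = −(2.3 × 10⁻⁴)(+0.6)+(7 × 10⁻⁴)(+1.93) = 1.2 × 10⁻³ → stable
  117–140 m: −αΔT+βΔS = −(2.3 × 10⁻⁴)(+3.1)+(7 × 10⁻⁴)(-2.00) = -2.1 × 10⁻³ → UNSTABLE
  140–165 m: −αΔT+βΔS = −(2.3 × 10⁻⁴)(-1.1)+(7 × 10⁻⁴)(+1.97) = 1.6 × 10⁻³ → stable
  165–175 m: −αΔT+βΔS = −(2.3 × 10⁻⁴)(+0.3)+(7 × 10⁻⁴)(+2.25) = 1.5 × 10⁻³ → stable
  175–223 m: −αΔT+βΔS = −(2.3 × 10⁻⁴)(-2.5)+(7 × 10⁻⁴)(-0.51) = 2.2 × 10⁻⁴ → stable
The 117–140 m interval has Δρ < 0: lighter water underlies denser water.

117–140 m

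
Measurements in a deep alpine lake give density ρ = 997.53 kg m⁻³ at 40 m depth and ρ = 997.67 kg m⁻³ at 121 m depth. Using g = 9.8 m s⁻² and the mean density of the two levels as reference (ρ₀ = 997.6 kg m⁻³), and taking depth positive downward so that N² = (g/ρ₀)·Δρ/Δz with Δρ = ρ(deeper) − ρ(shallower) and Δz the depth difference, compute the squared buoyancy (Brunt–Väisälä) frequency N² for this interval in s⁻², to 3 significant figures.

1.70 × 10⁻⁵ s⁻²

Δρ = 997.67 − 997.53 = 0.14 kg m⁻³ over Δz = 121 − 40 = 81 m.
N² = (9.8/997.6) × (0.14/81) = 1.6979 × 10⁻⁵ s⁻² ≈ 1.70 × 10⁻⁵ s⁻².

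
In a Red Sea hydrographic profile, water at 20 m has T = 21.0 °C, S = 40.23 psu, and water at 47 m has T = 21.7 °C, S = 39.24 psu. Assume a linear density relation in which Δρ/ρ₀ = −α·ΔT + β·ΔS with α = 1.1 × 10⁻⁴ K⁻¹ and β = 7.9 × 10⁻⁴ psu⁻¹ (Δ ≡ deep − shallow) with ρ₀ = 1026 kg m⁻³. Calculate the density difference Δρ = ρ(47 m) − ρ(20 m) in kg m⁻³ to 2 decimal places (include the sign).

ΔT = +0.7 K, ΔS = -0.99 psu (deep − shallow).
Δρ/ρ₀ = −(1.1 × 10⁻⁴)(+0.7) + (7.9 × 10⁻⁴)(-0.99) = -8.591 × 10⁻⁴.
Δρ = 1026 × (-8.591 × 10⁻⁴) = -0.88 kg m⁻³.
Negative Δρ: lighter below, statically unstable.

-0.88 kg m⁻³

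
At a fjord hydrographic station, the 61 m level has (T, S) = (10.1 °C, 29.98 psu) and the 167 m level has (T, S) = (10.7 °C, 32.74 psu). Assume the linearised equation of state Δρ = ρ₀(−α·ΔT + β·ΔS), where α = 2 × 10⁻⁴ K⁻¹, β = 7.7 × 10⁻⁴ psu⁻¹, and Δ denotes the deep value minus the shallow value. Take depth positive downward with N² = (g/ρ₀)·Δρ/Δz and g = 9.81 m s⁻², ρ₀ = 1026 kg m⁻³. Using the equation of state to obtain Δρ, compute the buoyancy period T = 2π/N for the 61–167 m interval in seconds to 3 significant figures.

ΔT = +0.6 K, ΔS = +2.76 psu (deep − shallow).
Δρ/ρ₀ = −αΔT + βΔS = -1.20 × 10⁻⁴ + 2.1252 × 10⁻³ = 2.0052 × 10⁻³, so Δρ ≈ 2.057 kg m⁻³.
N² = (g/ρ₀)·Δρ/Δz = g·(Δρ/ρ₀)/Δz = 9.81 × 2.0052 × 10⁻³ / 106 = 1.8558 × 10⁻⁴ s⁻².
N = √(1.8558 × 10⁻⁴) = 0.013623 rad s⁻¹ → T = 2π/N = 461.22 s ≈ 461 s.

461 s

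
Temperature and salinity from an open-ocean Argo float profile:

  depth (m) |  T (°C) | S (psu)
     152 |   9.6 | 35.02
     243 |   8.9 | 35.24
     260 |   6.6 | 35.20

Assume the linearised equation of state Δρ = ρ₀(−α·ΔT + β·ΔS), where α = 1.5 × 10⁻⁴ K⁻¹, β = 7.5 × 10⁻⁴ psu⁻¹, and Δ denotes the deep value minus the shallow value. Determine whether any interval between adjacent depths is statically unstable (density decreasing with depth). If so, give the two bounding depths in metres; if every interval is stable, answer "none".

Evaluate Δρ/ρ₀ = −αΔT + βΔS across each adjacent pair:
  152–243 m: −αΔT+βΔS = −(1.5 × 10⁻⁴)(-0.7)+(7.5 × 10⁻⁴)(+0.22) = 2.7 × 10⁻⁴ → stable
  243–260 m: −αΔT+βΔS = −(1.5 × 10⁻⁴)(-2.3)+(7.5 × 10⁻⁴)(-0.04) = 3.1 × 10⁻⁴ → stable
Every interval has Δρ > 0: the column is stably stratified throughout.

none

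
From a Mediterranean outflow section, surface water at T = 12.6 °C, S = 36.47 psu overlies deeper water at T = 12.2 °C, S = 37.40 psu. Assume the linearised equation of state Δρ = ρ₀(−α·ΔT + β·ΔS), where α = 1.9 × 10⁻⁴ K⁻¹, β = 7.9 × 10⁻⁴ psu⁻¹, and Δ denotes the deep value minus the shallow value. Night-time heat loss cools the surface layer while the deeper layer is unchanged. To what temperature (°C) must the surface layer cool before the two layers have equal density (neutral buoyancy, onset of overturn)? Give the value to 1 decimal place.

8.3 °C

Neutral buoyancy requires Δρ = 0, i.e. −α(T_deep − T_surf′) + β(S_deep − S_surf) = 0.
T_surf′ = T_deep − (β/α)·ΔS = 12.2 − (7.9 × 10⁻⁴/1.9 × 10⁻⁴)·(+0.93) = 8.333 °C.
Cooling required: 12.6 − (8.333) = 4.267 °C.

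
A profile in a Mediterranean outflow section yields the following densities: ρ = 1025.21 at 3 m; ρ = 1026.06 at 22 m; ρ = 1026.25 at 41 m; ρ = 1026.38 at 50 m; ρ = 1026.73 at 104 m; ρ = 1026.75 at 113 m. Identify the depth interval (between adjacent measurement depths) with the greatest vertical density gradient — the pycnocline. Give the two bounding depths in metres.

Compute the density gradient over each adjacent pair:
  3–22 m: Δρ/Δz = 0.85/19 = 0.045 kg m⁻⁴
  22–41 m: Δρ/Δz = 0.19/19 = 0.010 kg m⁻⁴
  41–50 m: Δρ/Δz = 0.13/9 = 0.014 kg m⁻⁴
  50–104 m: Δρ/Δz = 0.35/54 = 6.5 × 10⁻³ kg m⁻⁴
  104–113 m: Δρ/Δz = 0.02/9 = 2.2 × 10⁻³ kg m⁻⁴
The largest gradient is in the 3–22 m interval — the pycnocline.

3–22 m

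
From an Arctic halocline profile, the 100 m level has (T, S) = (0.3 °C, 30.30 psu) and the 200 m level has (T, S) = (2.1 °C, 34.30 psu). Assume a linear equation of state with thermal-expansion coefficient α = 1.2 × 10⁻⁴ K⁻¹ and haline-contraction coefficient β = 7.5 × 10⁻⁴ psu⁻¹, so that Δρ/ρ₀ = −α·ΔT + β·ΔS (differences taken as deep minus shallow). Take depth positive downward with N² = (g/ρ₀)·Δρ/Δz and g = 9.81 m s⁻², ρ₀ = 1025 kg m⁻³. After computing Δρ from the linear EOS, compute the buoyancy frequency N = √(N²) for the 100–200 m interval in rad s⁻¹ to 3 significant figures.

ΔT = +1.8 K, ΔS = +4.00 psu (deep − shallow).
Δρ/ρ₀ = −αΔT + βΔS = -2.16 × 10⁻⁴ + 3.00 × 10⁻³ = 2.784 × 10⁻³, so Δρ ≈ 2.854 kg m⁻³.
N² = (g/ρ₀)·Δρ/Δz = g·(Δρ/ρ₀)/Δz = 9.81 × 2.784 × 10⁻³ / 100 = 2.7311 × 10⁻⁴ s⁻².
N = √(2.7311 × 10⁻⁴) = 0.016526 rad s⁻¹ ≈ 0.0165 rad s⁻¹.

0.0165 rad s⁻¹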